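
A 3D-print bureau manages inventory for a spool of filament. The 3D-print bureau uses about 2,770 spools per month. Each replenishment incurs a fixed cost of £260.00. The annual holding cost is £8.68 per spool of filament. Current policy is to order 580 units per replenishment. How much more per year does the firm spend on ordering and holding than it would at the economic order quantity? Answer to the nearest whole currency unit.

Annual demand D = 2,770 × 12 = 33,240.
EOQ = √(2DS/H) = √(2 × 33,240 × 260 / 8.68) ≈ 1411.15.
Cost at Q* = (D/Q*)S + (Q*/2)H = √(2DSH) ≈ £12,248.76.
Cost at Q = 580: (33,240/580)×260 + (580/2)×8.68 = £14,900.69 + £2,517.20 = £17,417.89.
Excess = £17,417.89 − £12,248.76 = £5,169.13.

Extra cost ≈ £5,169 per year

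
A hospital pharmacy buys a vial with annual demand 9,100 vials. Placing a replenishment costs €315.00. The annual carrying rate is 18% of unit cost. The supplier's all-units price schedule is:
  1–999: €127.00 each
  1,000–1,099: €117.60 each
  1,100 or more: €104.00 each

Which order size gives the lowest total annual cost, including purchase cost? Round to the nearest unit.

Q* ≈ 1,100 vials

Holding cost per unit per year at price C is H = 0.18·C.
For each price level, check whether its EOQ is feasible; otherwise the best quantity at that price is the breakpoint.
EOQ at €127.00 = 500.8 (feasible in tier 1): TC = 9,100×€127.00 + (9,100/500.8)×315 + (500.8/2)×0.18×€127.00 = €1,167,147.99.
EOQ at €117.60 = 520.4 < 1000, so use break Q=1000: TC = 9,100×€117.60 + (9,100/1000.0)×315 + (1000.0/2)×0.18×€117.60 = €1,083,610.50.
EOQ at €104.00 = 553.4 < 1100, so use break Q=1100: TC = 9,100×€104.00 + (9,100/1100.0)×315 + (1100.0/2)×0.18×€104.00 = €959,301.91.
Lowest total cost is €959,301.91 at Q = 1100.0.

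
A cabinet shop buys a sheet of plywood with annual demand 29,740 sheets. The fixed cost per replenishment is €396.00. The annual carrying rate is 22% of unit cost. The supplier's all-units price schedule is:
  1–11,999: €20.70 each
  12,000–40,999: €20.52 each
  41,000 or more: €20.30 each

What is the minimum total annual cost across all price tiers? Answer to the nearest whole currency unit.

TC* ≈ €625,975

Holding cost per unit per year at price C is H = 0.22·C.
For each price level, check whether its EOQ is feasible; otherwise the best quantity at that price is the breakpoint.
EOQ at €20.70 = 2274.2 (feasible in tier 1): TC = 29,740×€20.70 + (29,740/2274.2)×396 + (2274.2/2)×0.22×€20.70 = €625,974.90.
EOQ at €20.52 = 2284.2 < 12000, so use break Q=12000: TC = 29,740×€20.52 + (29,740/12000.0)×396 + (12000.0/2)×0.22×€20.52 = €638,332.62.
EOQ at €20.30 = 2296.5 < 41000, so use break Q=41000: TC = 29,740×€20.30 + (29,740/41000.0)×396 + (41000.0/2)×0.22×€20.30 = €695,562.24.
Lowest total cost among the candidates is at Q = 2274.2.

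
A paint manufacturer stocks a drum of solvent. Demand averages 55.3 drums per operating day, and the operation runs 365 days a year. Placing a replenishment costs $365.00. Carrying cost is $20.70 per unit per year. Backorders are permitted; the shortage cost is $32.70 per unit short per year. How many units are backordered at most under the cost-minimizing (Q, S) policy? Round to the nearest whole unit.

S* ≈ 418 drums

Annual demand D = 55.3 × 365 = 20,184.5.
With planned backorders, Q* = √(2DS/H) · √((H+B)/B).
√(2DS/H) = √(2 × 20,184.5 × 365 / 20.7) = 843.695.
√((H+B)/B) = √((20.7+32.7)/32.7) = 1.2779.
Q* ≈ 1078.157.
S* = Q* · H/(H+B) = 1078.157 × 20.7/53.4 ≈ 417.937.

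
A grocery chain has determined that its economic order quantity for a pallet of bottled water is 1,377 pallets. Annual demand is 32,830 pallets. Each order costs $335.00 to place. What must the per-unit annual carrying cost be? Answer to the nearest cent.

The basic EOQ model gives Q* = √(2DS/H); rearrange for the unknown.
From Q* = √(2DS/H): H = 2DS / Q*² = 2 × 32,830 × 335 / 1,377² = 11.6005.

H ≈ $11.60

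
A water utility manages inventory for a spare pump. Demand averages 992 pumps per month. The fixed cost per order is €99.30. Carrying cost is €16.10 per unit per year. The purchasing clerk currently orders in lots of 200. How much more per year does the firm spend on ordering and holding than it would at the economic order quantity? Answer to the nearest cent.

Annual demand D = 992 × 12 = 11,904.
EOQ = √(2DS/H) = √(2 × 11,904 × 99.3 / 16.1) ≈ 383.20.
Cost at Q* = (D/Q*)S + (Q*/2)H = √(2DSH) ≈ €6,169.49.
Cost at Q = 200: (11,904/200)×99.3 + (200/2)×16.1 = €5,910.34 + €1,610.00 = €7,520.34.
Excess = €7,520.34 − €6,169.49 = €1,350.85.

Extra cost ≈ €1,350.85 per year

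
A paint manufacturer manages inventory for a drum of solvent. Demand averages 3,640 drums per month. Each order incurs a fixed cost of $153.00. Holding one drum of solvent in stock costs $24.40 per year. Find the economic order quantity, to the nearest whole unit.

Annual demand D = 3,640 × 12 = 43,680.
EOQ = √(2DS / H) = √(2 × 43,680 × 153 / 24.4).
= √(13,366,080 / 24.4) = √547,790.1639 ≈ 740.128.

Q* ≈ 740 drums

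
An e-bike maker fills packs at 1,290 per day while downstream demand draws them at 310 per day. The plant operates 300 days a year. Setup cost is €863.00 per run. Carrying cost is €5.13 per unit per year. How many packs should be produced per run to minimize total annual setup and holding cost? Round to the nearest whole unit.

Annual demand D = 310 × 300 = 93,000.
Production build-up factor (1 − d/p) = 1 − 310/1,290 = 0.7597.
Q* = √(2DS / (H(1 − d/p))) = √(2 × 93,000 × 863 / (5.13 × 0.7597)).
= √(160,518,000 / 3.8972) ≈ 6417.783.

Q* ≈ 6,418 packs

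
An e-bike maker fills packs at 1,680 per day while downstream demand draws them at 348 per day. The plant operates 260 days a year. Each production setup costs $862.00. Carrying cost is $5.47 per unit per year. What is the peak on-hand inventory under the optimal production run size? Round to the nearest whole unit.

Annual demand D = 348 × 260 = 90,480.
Production build-up factor (1 − d/p) = 1 − 348/1,680 = 0.7929.
Q* = √(2DS / (H(1 − d/p))) = √(2 × 90,480 × 862 / (5.47 × 0.7929)).
= √(155,987,520 / 4.3369) ≈ 5997.273.
Maximum inventory = Q*(1 − d/p) = 5997.273 × 0.7929 ≈ 4754.980.

I_max ≈ 4,755 packs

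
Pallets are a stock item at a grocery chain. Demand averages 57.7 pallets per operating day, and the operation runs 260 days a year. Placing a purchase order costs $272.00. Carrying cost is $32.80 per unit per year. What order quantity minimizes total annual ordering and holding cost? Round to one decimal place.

Annual demand D = 57.7 × 260 = 15,002.
EOQ = √(2DS / H) = √(2 × 15,002 × 272 / 32.8).
= √(8,161,088 / 32.8) = √248,813.6585 ≈ 498.812.

Q* ≈ 498.8 pallets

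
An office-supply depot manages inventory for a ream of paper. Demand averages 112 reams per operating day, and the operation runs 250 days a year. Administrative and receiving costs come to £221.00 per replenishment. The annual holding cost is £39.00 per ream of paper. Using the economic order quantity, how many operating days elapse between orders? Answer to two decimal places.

Annual demand D = 112 × 250 = 28,000.
EOQ = √(2DS/H) = √(2 × 28,000 × 221 / 39) ≈ 563.32.
Cycle time = Q*/D × 250 = 563.32 / 28,000 × 250 ≈ 5.030 days.

T ≈ 5.03 days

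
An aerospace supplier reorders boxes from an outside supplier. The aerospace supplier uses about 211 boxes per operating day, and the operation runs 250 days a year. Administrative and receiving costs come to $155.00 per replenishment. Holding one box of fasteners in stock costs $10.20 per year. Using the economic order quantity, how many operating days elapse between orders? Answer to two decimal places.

T ≈ 6.00 days

Annual demand D = 211 × 250 = 52,750.
EOQ = √(2DS/H) = √(2 × 52,750 × 155 / 10.2) ≈ 1266.17.
Cycle time = Q*/D × 250 = 1266.17 / 52,750 × 250 ≈ 6.001 days.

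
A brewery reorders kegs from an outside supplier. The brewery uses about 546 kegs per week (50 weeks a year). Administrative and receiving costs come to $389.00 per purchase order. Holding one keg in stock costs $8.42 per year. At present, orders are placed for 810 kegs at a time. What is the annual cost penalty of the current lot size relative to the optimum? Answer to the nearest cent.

Annual demand D = 546 × 50 = 27,300.
EOQ = √(2DS/H) = √(2 × 27,300 × 389 / 8.42) ≈ 1588.24.
Cost at Q* = (D/Q*)S + (Q*/2)H = √(2DSH) ≈ $13,372.95.
Cost at Q = 810: (27,300/810)×389 + (810/2)×8.42 = $13,110.74 + $3,410.10 = $16,520.84.
Excess = $16,520.84 − $13,372.95 = $3,147.89.

Extra cost ≈ $3,147.89 per year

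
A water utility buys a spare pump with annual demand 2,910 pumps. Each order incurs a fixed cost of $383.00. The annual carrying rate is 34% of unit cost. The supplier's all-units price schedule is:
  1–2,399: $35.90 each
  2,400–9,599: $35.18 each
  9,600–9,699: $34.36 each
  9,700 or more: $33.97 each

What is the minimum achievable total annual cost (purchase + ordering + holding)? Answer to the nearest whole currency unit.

TC* ≈ $109,685

Holding cost per unit per year at price C is H = 0.34·C.
For each price level, check whether its EOQ is feasible; otherwise the best quantity at that price is the breakpoint.
EOQ at $35.90 = 427.3 (feasible in tier 1): TC = 2,910×$35.90 + (2,910/427.3)×383 + (427.3/2)×0.34×$35.90 = $109,685.12.
EOQ at $35.18 = 431.7 < 2400, so use break Q=2400: TC = 2,910×$35.18 + (2,910/2400.0)×383 + (2400.0/2)×0.34×$35.18 = $117,191.63.
EOQ at $34.36 = 436.8 < 9600, so use break Q=9600: TC = 2,910×$34.36 + (2,910/9600.0)×383 + (9600.0/2)×0.34×$34.36 = $156,179.22.
EOQ at $33.97 = 439.3 < 9700, so use break Q=9700: TC = 2,910×$33.97 + (2,910/9700.0)×383 + (9700.0/2)×0.34×$33.97 = $154,984.13.
Lowest total cost among the candidates is at Q = 427.3.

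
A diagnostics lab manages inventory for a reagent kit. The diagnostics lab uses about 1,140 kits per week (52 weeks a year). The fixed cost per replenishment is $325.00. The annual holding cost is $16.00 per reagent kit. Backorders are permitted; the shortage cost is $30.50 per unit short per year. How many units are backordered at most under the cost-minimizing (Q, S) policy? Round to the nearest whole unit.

S* ≈ 659 kits

Annual demand D = 1,140 × 52 = 59,280.
With planned backorders, Q* = √(2DS/H) · √((H+B)/B).
√(2DS/H) = √(2 × 59,280 × 325 / 16) = 1551.854.
√((H+B)/B) = √((16+30.5)/30.5) = 1.2347.
Q* ≈ 1916.140.
S* = Q* · H/(H+B) = 1916.140 × 16/46.5 ≈ 659.317.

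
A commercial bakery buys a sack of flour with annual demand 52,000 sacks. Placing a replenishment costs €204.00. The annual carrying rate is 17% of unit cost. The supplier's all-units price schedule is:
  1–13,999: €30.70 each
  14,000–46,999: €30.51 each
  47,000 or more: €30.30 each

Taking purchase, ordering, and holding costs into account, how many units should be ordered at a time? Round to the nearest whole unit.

Q* ≈ 2,016 sacks

Holding cost per unit per year at price C is H = 0.17·C.
For each price level, check whether its EOQ is feasible; otherwise the best quantity at that price is the breakpoint.
EOQ at €30.70 = 2016.2 (feasible in tier 1): TC = 52,000×€30.70 + (52,000/2016.2)×204 + (2016.2/2)×0.17×€30.70 = €1,606,922.66.
EOQ at €30.51 = 2022.5 < 14000, so use break Q=14000: TC = 52,000×€30.51 + (52,000/14000.0)×204 + (14000.0/2)×0.17×€30.51 = €1,623,584.61.
EOQ at €30.30 = 2029.5 < 47000, so use break Q=47000: TC = 52,000×€30.30 + (52,000/47000.0)×204 + (47000.0/2)×0.17×€30.30 = €1,696,874.20.
Lowest total cost is €1,606,922.66 at Q = 2016.2.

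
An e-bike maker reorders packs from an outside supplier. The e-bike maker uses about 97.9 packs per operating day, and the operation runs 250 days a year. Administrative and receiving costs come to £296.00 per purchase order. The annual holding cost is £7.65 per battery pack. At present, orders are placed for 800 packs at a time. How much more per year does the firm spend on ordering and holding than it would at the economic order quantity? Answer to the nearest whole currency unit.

Extra cost ≈ £1,588 per year

Annual demand D = 97.9 × 250 = 24,475.
EOQ = √(2DS/H) = √(2 × 24,475 × 296 / 7.65) ≈ 1376.23.
Cost at Q* = (D/Q*)S + (Q*/2)H = √(2DSH) ≈ £10,528.17.
Cost at Q = 800: (24,475/800)×296 + (800/2)×7.65 = £9,055.75 + £3,060.00 = £12,115.75.
Excess = £12,115.75 − £10,528.17 = £1,587.58.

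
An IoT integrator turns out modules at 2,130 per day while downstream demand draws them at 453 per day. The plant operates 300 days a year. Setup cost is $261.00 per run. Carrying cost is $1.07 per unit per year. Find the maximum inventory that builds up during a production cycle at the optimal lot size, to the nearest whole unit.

Annual demand D = 453 × 300 = 135,900.
Production build-up factor (1 − d/p) = 1 − 453/2,130 = 0.7873.
Q* = √(2DS / (H(1 − d/p))) = √(2 × 135,900 × 261 / (1.07 × 0.7873)).
= √(70,939,800 / 0.8424) ≈ 9176.485.
Maximum inventory = Q*(1 − d/p) = 9176.485 × 0.7873 ≈ 7224.866.

I_max ≈ 7,225 modules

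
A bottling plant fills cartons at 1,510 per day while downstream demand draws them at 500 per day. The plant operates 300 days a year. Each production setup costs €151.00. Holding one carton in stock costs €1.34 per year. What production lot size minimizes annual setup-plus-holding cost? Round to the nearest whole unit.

Q* ≈ 7,109 cartons

Annual demand D = 500 × 300 = 150,000.
Production build-up factor (1 − d/p) = 1 − 500/1,510 = 0.6689.
Q* = √(2DS / (H(1 − d/p))) = √(2 × 150,000 × 151 / (1.34 × 0.6689)).
= √(45,300,000 / 0.8963) ≈ 7109.261.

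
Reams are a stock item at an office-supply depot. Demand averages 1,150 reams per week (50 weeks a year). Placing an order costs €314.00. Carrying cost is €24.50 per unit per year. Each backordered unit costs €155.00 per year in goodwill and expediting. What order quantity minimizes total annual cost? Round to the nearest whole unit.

Q* ≈ 1,306 reams

Annual demand D = 1,150 × 50 = 57,500.
With planned backorders, Q* = √(2DS/H) · √((H+B)/B).
√(2DS/H) = √(2 × 57,500 × 314 / 24.5) = 1214.034.
√((H+B)/B) = √((24.5+155)/155) = 1.0761.
Q* ≈ 1306.463.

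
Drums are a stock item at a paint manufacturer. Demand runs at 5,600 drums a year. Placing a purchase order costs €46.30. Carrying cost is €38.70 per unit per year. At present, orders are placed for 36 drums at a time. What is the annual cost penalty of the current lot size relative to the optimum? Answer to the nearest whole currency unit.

EOQ = √(2DS/H) = √(2 × 5,600 × 46.3 / 38.7) ≈ 115.76.
Cost at Q* = (D/Q*)S + (Q*/2)H = √(2DSH) ≈ €4,479.76.
Cost at Q = 36: (5,600/36)×46.3 + (36/2)×38.7 = €7,202.22 + €696.60 = €7,898.82.
Excess = €7,898.82 − €4,479.76 = €3,419.06.

Extra cost ≈ €3,419 per year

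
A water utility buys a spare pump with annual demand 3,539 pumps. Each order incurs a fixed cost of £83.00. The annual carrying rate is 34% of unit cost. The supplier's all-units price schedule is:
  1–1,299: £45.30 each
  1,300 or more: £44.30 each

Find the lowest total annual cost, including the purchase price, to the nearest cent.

Holding cost per unit per year at price C is H = 0.34·C.
Candidates are each tier's EOQ (if it falls in that tier) and each price-break quantity.
EOQ at £45.30 = 195.3 (feasible in tier 1): TC = 3,539×£45.30 + (3,539/195.3)×83 + (195.3/2)×0.34×£45.30 = £163,324.73.
EOQ at £44.30 = 197.5 < 1300, so use break Q=1300: TC = 3,539×£44.30 + (3,539/1300.0)×83 + (1300.0/2)×0.34×£44.30 = £166,793.95.
Lowest total cost among the candidates is at Q = 195.3.

TC* ≈ £163,324.73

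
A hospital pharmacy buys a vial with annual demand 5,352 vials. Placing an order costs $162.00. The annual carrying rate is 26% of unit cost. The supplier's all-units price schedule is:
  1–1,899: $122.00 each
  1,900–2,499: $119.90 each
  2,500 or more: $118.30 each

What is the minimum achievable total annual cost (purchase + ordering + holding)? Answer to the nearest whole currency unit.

TC* ≈ $660,360

Holding cost per unit per year at price C is H = 0.26·C.
Evaluate total cost at each tier's feasible EOQ or, if the EOQ is below the tier, at the tier's minimum quantity.
EOQ at $122.00 = 233.8 (feasible in tier 1): TC = 5,352×$122.00 + (5,352/233.8)×162 + (233.8/2)×0.26×$122.00 = $660,360.47.
EOQ at $119.90 = 235.8 < 1900, so use break Q=1900: TC = 5,352×$119.90 + (5,352/1900.0)×162 + (1900.0/2)×0.26×$119.90 = $671,776.43.
EOQ at $118.30 = 237.4 < 2500, so use break Q=2500: TC = 5,352×$118.30 + (5,352/2500.0)×162 + (2500.0/2)×0.26×$118.30 = $671,935.91.
Lowest total cost among the candidates is at Q = 233.8.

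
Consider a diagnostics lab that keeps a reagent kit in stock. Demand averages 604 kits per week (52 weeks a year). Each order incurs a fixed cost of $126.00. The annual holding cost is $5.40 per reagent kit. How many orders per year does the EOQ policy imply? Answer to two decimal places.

N ≈ 25.94 orders per year

Annual demand D = 604 × 52 = 31,408.
Q* = √(2DS/H) = √(2 × 31,408 × 126 / 5.4) ≈ 1210.66.
Orders per year = D / Q* = 31,408 / 1210.66 ≈ 25.943.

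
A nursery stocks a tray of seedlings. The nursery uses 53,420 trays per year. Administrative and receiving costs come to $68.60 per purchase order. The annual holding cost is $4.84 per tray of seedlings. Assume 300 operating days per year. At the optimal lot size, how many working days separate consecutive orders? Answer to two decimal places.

The optimal lot size = √(2DS/H) = √(2 × 53,420 × 68.6 / 4.84) ≈ 1230.57.
Cycle time = Q*/D × 300 = 1230.57 / 53,420 × 300 ≈ 6.911 days.

T ≈ 6.91 days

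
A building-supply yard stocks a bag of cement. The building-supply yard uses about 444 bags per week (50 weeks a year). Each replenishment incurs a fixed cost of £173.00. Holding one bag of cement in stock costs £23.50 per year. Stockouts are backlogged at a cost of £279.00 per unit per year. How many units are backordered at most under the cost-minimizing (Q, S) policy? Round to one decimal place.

S* ≈ 46.2 bags

Annual demand D = 444 × 50 = 22,200.
With planned backorders, Q* = √(2DS/H) · √((H+B)/B).
√(2DS/H) = √(2 × 22,200 × 173 / 23.5) = 571.716.
√((H+B)/B) = √((23.5+279)/279) = 1.0413.
Q* ≈ 595.307.
S* = Q* · H/(H+B) = 595.307 × 23.5/302.5 ≈ 46.247.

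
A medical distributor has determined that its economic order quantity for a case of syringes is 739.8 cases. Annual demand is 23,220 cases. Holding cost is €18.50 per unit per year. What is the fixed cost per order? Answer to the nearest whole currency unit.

S ≈ €218

Invert the EOQ relation Q*² = 2DS/H.
From Q* = √(2DS/H): S = Q*²H / (2D) = 739.8² × 18.5 / (2 × 23,220) = 218.0259.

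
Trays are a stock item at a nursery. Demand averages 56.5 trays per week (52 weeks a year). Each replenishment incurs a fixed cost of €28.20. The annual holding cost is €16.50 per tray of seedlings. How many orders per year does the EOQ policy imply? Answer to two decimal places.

N ≈ 29.32 orders per year

Annual demand D = 56.5 × 52 = 2,938.
Q* = √(2DS/H) = √(2 × 2,938 × 28.2 / 16.5) ≈ 100.21.
Orders per year = D / Q* = 2,938 / 100.21 ≈ 29.318.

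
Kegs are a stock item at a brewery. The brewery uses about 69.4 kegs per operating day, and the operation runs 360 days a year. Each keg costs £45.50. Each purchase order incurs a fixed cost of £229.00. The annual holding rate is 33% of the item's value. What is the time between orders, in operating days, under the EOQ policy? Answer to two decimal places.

Annual demand D = 69.4 × 360 = 24,984.
Holding cost H = 0.33 × £45.50 = £15.0150 per unit per year.
Q* = √(2DS/H) = √(2 × 24,984 × 229 / 15.015) ≈ 872.97.
Cycle time = Q*/D × 360 = 872.97 / 24,984 × 360 ≈ 12.579 days.

T ≈ 12.58 days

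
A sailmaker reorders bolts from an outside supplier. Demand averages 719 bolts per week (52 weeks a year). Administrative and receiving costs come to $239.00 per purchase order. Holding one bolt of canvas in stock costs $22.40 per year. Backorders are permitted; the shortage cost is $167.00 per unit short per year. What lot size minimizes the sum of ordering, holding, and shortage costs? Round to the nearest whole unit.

Q* ≈ 951 bolts

Annual demand D = 719 × 52 = 37,388.
With planned backorders, Q* = √(2DS/H) · √((H+B)/B).
√(2DS/H) = √(2 × 37,388 × 239 / 22.4) = 893.215.
√((H+B)/B) = √((22.4+167)/167) = 1.0650.
Q* ≈ 951.235.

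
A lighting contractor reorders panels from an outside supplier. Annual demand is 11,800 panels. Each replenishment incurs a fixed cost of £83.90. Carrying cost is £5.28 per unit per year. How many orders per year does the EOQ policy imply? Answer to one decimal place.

N ≈ 19.3 orders per year

Q* = √(2DS/H) = √(2 × 11,800 × 83.9 / 5.28) ≈ 612.38.
Orders per year = D / Q* = 11,800 / 612.38 ≈ 19.269.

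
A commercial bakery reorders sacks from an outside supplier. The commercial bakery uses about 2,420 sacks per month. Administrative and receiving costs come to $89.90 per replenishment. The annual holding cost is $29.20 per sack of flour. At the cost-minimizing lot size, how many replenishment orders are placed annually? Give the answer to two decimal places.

N ≈ 68.67 orders per year

Annual demand D = 2,420 × 12 = 29,040.
The optimal lot size = √(2DS/H) = √(2 × 29,040 × 89.9 / 29.2) ≈ 422.86.
Orders per year = D / Q* = 29,040 / 422.86 ≈ 68.674.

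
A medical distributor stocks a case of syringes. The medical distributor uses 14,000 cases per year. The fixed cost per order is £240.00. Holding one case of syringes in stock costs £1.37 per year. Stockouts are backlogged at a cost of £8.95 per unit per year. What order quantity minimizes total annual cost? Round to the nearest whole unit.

Q* ≈ 2,378 cases

With planned backorders, Q* = √(2DS/H) · √((H+B)/B).
√(2DS/H) = √(2 × 14,000 × 240 / 1.37) = 2214.748.
√((H+B)/B) = √((1.37+8.95)/8.95) = 1.0738.
Q* ≈ 2378.224.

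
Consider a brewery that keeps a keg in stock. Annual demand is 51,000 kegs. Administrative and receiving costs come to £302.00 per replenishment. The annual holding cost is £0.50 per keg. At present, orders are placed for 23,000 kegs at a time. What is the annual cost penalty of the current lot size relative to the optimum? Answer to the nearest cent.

Extra cost ≈ £2,495.11 per year

EOQ = √(2DS/H) = √(2 × 51,000 × 302 / 0.5) ≈ 7849.08.
Cost at Q* = (D/Q*)S + (Q*/2)H = √(2DSH) ≈ £3,924.54.
Cost at Q = 23,000: (51,000/23,000)×302 + (23,000/2)×0.5 = £669.65 + £5,750.00 = £6,419.65.
Excess = £6,419.65 − £3,924.54 = £2,495.11.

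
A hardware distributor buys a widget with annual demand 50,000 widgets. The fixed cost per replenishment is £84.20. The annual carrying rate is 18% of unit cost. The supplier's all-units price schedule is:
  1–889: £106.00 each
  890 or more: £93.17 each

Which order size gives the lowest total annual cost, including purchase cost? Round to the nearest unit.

Holding cost per unit per year at price C is H = 0.18·C.
Evaluate total cost at each tier's feasible EOQ or, if the EOQ is below the tier, at the tier's minimum quantity.
EOQ at £106.00 = 664.3 (feasible in tier 1): TC = 50,000×£106.00 + (50,000/664.3)×84.2 + (664.3/2)×0.18×£106.00 = £5,312,674.92.
EOQ at £93.17 = 708.6 < 890, so use break Q=890: TC = 50,000×£93.17 + (50,000/890.0)×84.2 + (890.0/2)×0.18×£93.17 = £4,670,693.25.
Lowest total cost is £4,670,693.25 at Q = 890.0.

Q* ≈ 890 widgets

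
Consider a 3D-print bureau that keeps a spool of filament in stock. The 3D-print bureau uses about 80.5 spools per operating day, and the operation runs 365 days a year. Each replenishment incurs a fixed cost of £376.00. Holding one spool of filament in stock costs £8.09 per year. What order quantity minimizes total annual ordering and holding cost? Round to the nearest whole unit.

Q* ≈ 1,653 spools

Annual demand D = 80.5 × 365 = 29,382.5.
EOQ = √(2DS / H) = √(2 × 29,382.5 × 376 / 8.09).
= √(22,095,640 / 8.09) = √2,731,228.6774 ≈ 1652.643.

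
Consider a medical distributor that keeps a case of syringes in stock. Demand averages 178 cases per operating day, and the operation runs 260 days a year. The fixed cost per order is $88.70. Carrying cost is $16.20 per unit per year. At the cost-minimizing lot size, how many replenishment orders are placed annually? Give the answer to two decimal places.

N ≈ 65.01 orders per year

Annual demand D = 178 × 260 = 46,280.
Q* = √(2DS/H) = √(2 × 46,280 × 88.7 / 16.2) ≈ 711.90.
Orders per year = D / Q* = 46,280 / 711.90 ≈ 65.010.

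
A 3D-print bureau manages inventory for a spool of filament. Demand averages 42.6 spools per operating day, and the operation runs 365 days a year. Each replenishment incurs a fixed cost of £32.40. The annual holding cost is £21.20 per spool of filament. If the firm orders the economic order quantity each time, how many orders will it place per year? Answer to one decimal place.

Annual demand D = 42.6 × 365 = 15,549.
Q* = √(2DS/H) = √(2 × 15,549 × 32.4 / 21.2) ≈ 218.01.
Orders per year = D / Q* = 15,549 / 218.01 ≈ 71.323.

N ≈ 71.3 orders per year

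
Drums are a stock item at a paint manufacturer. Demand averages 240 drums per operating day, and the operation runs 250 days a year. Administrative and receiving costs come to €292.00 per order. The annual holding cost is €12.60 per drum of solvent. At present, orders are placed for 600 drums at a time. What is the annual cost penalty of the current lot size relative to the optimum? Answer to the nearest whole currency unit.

Annual demand D = 240 × 250 = 60,000.
EOQ = √(2DS/H) = √(2 × 60,000 × 292 / 12.6) ≈ 1667.62.
Cost at Q* = (D/Q*)S + (Q*/2)H = √(2DSH) ≈ €21,012.00.
Cost at Q = 600: (60,000/600)×292 + (600/2)×12.6 = €29,200.00 + €3,780.00 = €32,980.00.
Excess = €32,980.00 − €21,012.00 = €11,968.00.

Extra cost ≈ €11,968 per year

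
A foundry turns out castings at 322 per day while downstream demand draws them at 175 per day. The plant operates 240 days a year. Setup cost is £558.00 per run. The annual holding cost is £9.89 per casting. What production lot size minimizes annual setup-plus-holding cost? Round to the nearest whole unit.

Annual demand D = 175 × 240 = 42,000.
Production build-up factor (1 − d/p) = 1 − 175/322 = 0.4565.
Q* = √(2DS / (H(1 − d/p))) = √(2 × 42,000 × 558 / (9.89 × 0.4565)).
= √(46,872,000 / 4.515) ≈ 3222.017.

Q* ≈ 3,222 castings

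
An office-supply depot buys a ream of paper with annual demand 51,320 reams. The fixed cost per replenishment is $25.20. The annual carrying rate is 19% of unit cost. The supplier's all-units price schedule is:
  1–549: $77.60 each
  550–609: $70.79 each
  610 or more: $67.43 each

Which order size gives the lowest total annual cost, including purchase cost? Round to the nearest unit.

Q* ≈ 610 reams

Holding cost per unit per year at price C is H = 0.19·C.
Candidates are each tier's EOQ (if it falls in that tier) and each price-break quantity.
EOQ at $77.60 = 418.8 (feasible in tier 1): TC = 51,320×$77.60 + (51,320/418.8)×25.2 + (418.8/2)×0.19×$77.60 = $3,988,607.42.
EOQ at $70.79 = 438.5 < 550, so use break Q=550: TC = 51,320×$70.79 + (51,320/550.0)×25.2 + (550.0/2)×0.19×$70.79 = $3,638,992.97.
EOQ at $67.43 = 449.3 < 610, so use break Q=610: TC = 51,320×$67.43 + (51,320/610.0)×25.2 + (610.0/2)×0.19×$67.43 = $3,466,535.27.
Lowest total cost is $3,466,535.27 at Q = 610.0.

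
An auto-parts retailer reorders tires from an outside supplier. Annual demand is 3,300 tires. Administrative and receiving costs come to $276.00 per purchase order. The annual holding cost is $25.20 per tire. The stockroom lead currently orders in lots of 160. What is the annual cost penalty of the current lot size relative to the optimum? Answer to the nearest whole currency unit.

EOQ = √(2DS/H) = √(2 × 3,300 × 276 / 25.2) ≈ 268.86.
Cost at Q* = (D/Q*)S + (Q*/2)H = √(2DSH) ≈ $6,775.27.
Cost at Q = 160: (3,300/160)×276 + (160/2)×25.2 = $5,692.50 + $2,016.00 = $7,708.50.
Excess = $7,708.50 − $6,775.27 = $933.23.

Extra cost ≈ $933 per year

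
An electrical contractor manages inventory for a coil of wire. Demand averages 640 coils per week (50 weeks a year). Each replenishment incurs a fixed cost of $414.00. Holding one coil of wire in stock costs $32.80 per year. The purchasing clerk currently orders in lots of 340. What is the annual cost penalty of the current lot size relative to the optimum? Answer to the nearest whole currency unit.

Extra cost ≈ $15,061 per year

Annual demand D = 640 × 50 = 32,000.
EOQ = √(2DS/H) = √(2 × 32,000 × 414 / 32.8) ≈ 898.78.
Cost at Q* = (D/Q*)S + (Q*/2)H = √(2DSH) ≈ $29,479.97.
Cost at Q = 340: (32,000/340)×414 + (340/2)×32.8 = $38,964.71 + $5,576.00 = $44,540.71.
Excess = $44,540.71 − $29,479.97 = $15,060.73.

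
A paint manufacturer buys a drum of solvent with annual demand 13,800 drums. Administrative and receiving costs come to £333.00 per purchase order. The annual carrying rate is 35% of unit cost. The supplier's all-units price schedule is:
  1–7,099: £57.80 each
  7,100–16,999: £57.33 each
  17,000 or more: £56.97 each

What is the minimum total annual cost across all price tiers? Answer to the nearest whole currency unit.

Holding cost per unit per year at price C is H = 0.35·C.
For each price level, check whether its EOQ is feasible; otherwise the best quantity at that price is the breakpoint.
EOQ at £57.80 = 674.0 (feasible in tier 1): TC = 13,800×£57.80 + (13,800/674.0)×333 + (674.0/2)×0.35×£57.80 = £811,275.61.
EOQ at £57.33 = 676.8 < 7100, so use break Q=7100: TC = 13,800×£57.33 + (13,800/7100.0)×333 + (7100.0/2)×0.35×£57.33 = £863,033.76.
EOQ at £56.97 = 678.9 < 17000, so use break Q=17000: TC = 13,800×£56.97 + (13,800/17000.0)×333 + (17000.0/2)×0.35×£56.97 = £955,942.07.
Lowest total cost among the candidates is at Q = 674.0.

TC* ≈ £811,276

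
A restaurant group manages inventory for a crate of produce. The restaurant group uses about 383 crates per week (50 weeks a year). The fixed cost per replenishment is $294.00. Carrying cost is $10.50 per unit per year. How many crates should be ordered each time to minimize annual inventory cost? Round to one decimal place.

Q* ≈ 1,035.6 crates

Annual demand D = 383 × 50 = 19,150.
EOQ = √(2DS / H) = √(2 × 19,150 × 294 / 10.5).
= √(11,260,200 / 10.5) = √1,072,400 ≈ 1035.567.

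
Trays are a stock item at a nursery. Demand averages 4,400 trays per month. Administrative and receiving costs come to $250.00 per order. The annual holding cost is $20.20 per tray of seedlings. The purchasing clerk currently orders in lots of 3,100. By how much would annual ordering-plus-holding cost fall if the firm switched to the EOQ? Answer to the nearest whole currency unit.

Annual demand D = 4,400 × 12 = 52,800.
EOQ = √(2DS/H) = √(2 × 52,800 × 250 / 20.2) ≈ 1143.21.
Cost at Q* = (D/Q*)S + (Q*/2)H = √(2DSH) ≈ $23,092.86.
Cost at Q = 3,100: (52,800/3,100)×250 + (3,100/2)×20.2 = $4,258.06 + $31,310.00 = $35,568.06.
Excess = $35,568.06 − $23,092.86 = $12,475.21.

Extra cost ≈ $12,475 per year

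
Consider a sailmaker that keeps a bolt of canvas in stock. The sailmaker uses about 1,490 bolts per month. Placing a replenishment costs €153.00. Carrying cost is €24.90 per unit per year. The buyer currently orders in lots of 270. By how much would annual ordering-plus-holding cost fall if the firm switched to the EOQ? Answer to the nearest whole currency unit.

Extra cost ≈ €1,822 per year

Annual demand D = 1,490 × 12 = 17,880.
EOQ = √(2DS/H) = √(2 × 17,880 × 153 / 24.9) ≈ 468.75.
Cost at Q* = (D/Q*)S + (Q*/2)H = √(2DSH) ≈ €11,671.97.
Cost at Q = 270: (17,880/270)×153 + (270/2)×24.9 = €10,132.00 + €3,361.50 = €13,493.50.
Excess = €13,493.50 − €11,671.97 = €1,821.53.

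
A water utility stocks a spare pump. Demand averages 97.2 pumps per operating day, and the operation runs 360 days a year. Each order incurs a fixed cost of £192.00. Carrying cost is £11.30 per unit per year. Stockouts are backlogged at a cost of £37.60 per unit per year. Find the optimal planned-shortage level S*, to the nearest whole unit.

S* ≈ 287 pumps

Annual demand D = 97.2 × 360 = 34,992.
With planned backorders, Q* = √(2DS/H) · √((H+B)/B).
√(2DS/H) = √(2 × 34,992 × 192 / 11.3) = 1090.463.
√((H+B)/B) = √((11.3+37.6)/37.6) = 1.1404.
Q* ≈ 1243.573.
S* = Q* · H/(H+B) = 1243.573 × 11.3/48.9 ≈ 287.370.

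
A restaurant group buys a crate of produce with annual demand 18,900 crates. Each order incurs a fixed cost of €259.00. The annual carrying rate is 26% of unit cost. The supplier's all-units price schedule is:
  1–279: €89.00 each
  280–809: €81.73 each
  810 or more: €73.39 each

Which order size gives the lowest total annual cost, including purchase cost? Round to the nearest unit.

Q* ≈ 810 crates

Holding cost per unit per year at price C is H = 0.26·C.
For each price level, check whether its EOQ is feasible; otherwise the best quantity at that price is the breakpoint.
Tier 1 (€89.00): EOQ = 650.5 exceeds tier's upper bound 279, so this tier is dominated.
EOQ at €81.73 = 678.8 (feasible in tier 2): TC = 18,900×€81.73 + (18,900/678.8)×259 + (678.8/2)×0.26×€81.73 = €1,559,120.58.
EOQ at €73.39 = 716.3 < 810, so use break Q=810: TC = 18,900×€73.39 + (18,900/810.0)×259 + (810.0/2)×0.26×€73.39 = €1,400,842.30.
Lowest total cost is €1,400,842.30 at Q = 810.0.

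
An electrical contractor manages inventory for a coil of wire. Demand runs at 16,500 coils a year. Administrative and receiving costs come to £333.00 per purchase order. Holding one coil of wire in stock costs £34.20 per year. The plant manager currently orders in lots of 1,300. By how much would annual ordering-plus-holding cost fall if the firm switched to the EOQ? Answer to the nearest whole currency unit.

EOQ = √(2DS/H) = √(2 × 16,500 × 333 / 34.2) ≈ 566.85.
Cost at Q* = (D/Q*)S + (Q*/2)H = √(2DSH) ≈ £19,386.18.
Cost at Q = 1,300: (16,500/1,300)×333 + (1,300/2)×34.2 = £4,226.54 + £22,230.00 = £26,456.54.
Excess = £26,456.54 − £19,386.18 = £7,070.36.

Extra cost ≈ £7,070 per year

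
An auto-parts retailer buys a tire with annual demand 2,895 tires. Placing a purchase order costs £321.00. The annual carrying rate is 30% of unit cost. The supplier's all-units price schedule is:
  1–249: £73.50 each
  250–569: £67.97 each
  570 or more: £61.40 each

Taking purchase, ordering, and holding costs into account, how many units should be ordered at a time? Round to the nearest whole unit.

Holding cost per unit per year at price C is H = 0.30·C.
Evaluate total cost at each tier's feasible EOQ or, if the EOQ is below the tier, at the tier's minimum quantity.
Tier 1 (£73.50): EOQ = 290.3 exceeds tier's upper bound 249, so this tier is dominated.
EOQ at £67.97 = 301.9 (feasible in tier 2): TC = 2,895×£67.97 + (2,895/301.9)×321 + (301.9/2)×0.30×£67.97 = £202,929.33.
EOQ at £61.40 = 317.6 < 570, so use break Q=570: TC = 2,895×£61.40 + (2,895/570.0)×321 + (570.0/2)×0.30×£61.40 = £184,633.04.
Lowest total cost is £184,633.04 at Q = 570.0.

Q* ≈ 570 tires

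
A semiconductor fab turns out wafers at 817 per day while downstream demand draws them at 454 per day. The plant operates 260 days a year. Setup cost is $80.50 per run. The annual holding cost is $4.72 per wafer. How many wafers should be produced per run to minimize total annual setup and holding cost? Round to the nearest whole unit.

Annual demand D = 454 × 260 = 118,040.
Production build-up factor (1 − d/p) = 1 − 454/817 = 0.4443.
Q* = √(2DS / (H(1 − d/p))) = √(2 × 118,040 × 80.5 / (4.72 × 0.4443)).
= √(19,004,440 / 2.0971) ≈ 3010.331.

Q* ≈ 3,010 wafers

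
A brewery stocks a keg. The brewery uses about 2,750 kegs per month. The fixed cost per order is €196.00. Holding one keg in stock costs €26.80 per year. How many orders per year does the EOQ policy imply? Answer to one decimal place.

Annual demand D = 2,750 × 12 = 33,000.
Q* = √(2DS/H) = √(2 × 33,000 × 196 / 26.8) ≈ 694.76.
Orders per year = D / Q* = 33,000 / 694.76 ≈ 47.499.

N ≈ 47.5 orders per year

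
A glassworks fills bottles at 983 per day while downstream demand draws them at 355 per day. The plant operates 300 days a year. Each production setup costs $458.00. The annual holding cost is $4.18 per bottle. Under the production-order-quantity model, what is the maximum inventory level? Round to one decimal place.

I_max ≈ 3,861.3 bottles

Annual demand D = 355 × 300 = 106,500.
Production build-up factor (1 − d/p) = 1 − 355/983 = 0.6389.
Q* = √(2DS / (H(1 − d/p))) = √(2 × 106,500 × 458 / (4.18 × 0.6389)).
= √(97,554,000 / 2.6704) ≈ 6044.096.
Maximum inventory = Q*(1 − d/p) = 6044.096 × 0.6389 ≈ 3861.335.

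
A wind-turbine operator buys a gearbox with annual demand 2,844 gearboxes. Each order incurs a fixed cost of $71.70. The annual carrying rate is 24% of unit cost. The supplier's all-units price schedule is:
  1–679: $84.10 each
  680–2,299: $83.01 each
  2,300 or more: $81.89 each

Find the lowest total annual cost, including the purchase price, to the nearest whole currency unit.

TC* ≈ $242,049

Holding cost per unit per year at price C is H = 0.24·C.
Candidates are each tier's EOQ (if it falls in that tier) and each price-break quantity.
EOQ at $84.10 = 142.1 (feasible in tier 1): TC = 2,844×$84.10 + (2,844/142.1)×71.7 + (142.1/2)×0.24×$84.10 = $242,049.48.
EOQ at $83.01 = 143.1 < 680, so use break Q=680: TC = 2,844×$83.01 + (2,844/680.0)×71.7 + (680.0/2)×0.24×$83.01 = $243,153.93.
EOQ at $81.89 = 144.1 < 2300, so use break Q=2300: TC = 2,844×$81.89 + (2,844/2300.0)×71.7 + (2300.0/2)×0.24×$81.89 = $255,585.46.
Lowest total cost among the candidates is at Q = 142.1.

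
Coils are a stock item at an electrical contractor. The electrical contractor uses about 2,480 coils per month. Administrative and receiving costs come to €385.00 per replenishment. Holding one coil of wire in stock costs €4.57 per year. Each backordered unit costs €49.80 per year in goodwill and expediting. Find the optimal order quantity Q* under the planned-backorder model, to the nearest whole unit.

Q* ≈ 2,340 coils

Annual demand D = 2,480 × 12 = 29,760.
With planned backorders, Q* = √(2DS/H) · √((H+B)/B).
√(2DS/H) = √(2 × 29,760 × 385 / 4.57) = 2239.256.
√((H+B)/B) = √((4.57+49.8)/49.8) = 1.0449.
Q* ≈ 2339.746.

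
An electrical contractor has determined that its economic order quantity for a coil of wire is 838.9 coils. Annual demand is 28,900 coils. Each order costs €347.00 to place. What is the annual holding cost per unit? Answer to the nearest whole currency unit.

H ≈ €28

Invert the EOQ relation Q*² = 2DS/H.
From Q* = √(2DS/H): H = 2DS / Q*² = 2 × 28,900 × 347 / 838.9² = 28.4995.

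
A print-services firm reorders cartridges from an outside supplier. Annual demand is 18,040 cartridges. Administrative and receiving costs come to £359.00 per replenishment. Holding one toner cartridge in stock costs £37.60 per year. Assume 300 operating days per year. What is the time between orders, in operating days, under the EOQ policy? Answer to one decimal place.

T ≈ 9.8 days

Q* = √(2DS/H) = √(2 × 18,040 × 359 / 37.6) ≈ 586.93.
Cycle time = Q*/D × 300 = 586.93 / 18,040 × 300 ≈ 9.760 days.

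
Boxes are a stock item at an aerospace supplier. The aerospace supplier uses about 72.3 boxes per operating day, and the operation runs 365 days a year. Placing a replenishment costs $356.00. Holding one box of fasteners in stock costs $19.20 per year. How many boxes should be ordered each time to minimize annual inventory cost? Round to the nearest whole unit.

Q* ≈ 989 boxes

Annual demand D = 72.3 × 365 = 26,389.5.
EOQ = √(2DS / H) = √(2 × 26,389.5 × 356 / 19.2).
= √(18,789,324 / 19.2) = √978,610.625 ≈ 989.248.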